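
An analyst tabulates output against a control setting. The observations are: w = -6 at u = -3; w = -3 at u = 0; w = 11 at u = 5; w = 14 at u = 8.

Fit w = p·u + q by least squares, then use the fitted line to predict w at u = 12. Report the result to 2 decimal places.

Entries of XᵀX: Σu·u = 98, Σu = 10, Σ1 = 4.
For Xᵀw: Σu·w = 185, Σw = 16.
XᵀX·[p, q]ᵀ = Xᵀw becomes [[98, 10]; [10, 4]]·[p, q]ᵀ = [185, 16]ᵀ.
det = 98·4 − 10² = 292.
p = (185·4 − 10·16)/292 = 145/73; q = (98·16 − 10·185)/292 = -141/146.
At u = 12: ŵ = (145/73)·(12) + (-141/146)·(1) = 3339/146.

ŵ = 22.87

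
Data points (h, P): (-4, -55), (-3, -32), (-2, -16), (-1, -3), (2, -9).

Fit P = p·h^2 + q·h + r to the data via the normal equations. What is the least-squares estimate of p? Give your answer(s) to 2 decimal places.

p = -3.12

The normal system AᵀA·[p, q, r]ᵀ = AᵀP is [[370, -92, 34]; [-92, 34, -8]; [34, -8, 5]]·[p, q, r]ᵀ = [-1271, 333, -115]ᵀ.
Solving the 3×3 system (Gaussian elimination) gives p = -11911/3822, q = 5737/3822, r = 54/91.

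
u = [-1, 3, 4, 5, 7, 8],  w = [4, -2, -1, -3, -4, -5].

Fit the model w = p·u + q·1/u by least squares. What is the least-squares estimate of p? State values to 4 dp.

p = -0.4791

Normal-equation sums: Σu·u = 164, Σu·1/u = 6, Σ1/u·1/u = 881749/705600.
Right-hand side: Σu·w = -97, Σ1/u·w = -5639/840.
Determinant 164·(881749/705600) − 6² = 29801309/176400.
p = ((-97)·(881749/705600) − 6·(-5639/840))/(29801309/176400) = -57109093/119205236; q = (164·(-5639/840) − 6·(-97))/(29801309/176400) = -91542360/29801309.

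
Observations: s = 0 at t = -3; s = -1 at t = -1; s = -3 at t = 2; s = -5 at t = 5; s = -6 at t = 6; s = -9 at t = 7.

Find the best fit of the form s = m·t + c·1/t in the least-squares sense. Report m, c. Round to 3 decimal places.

The normal system MᵀM·[m, c]ᵀ = Mᵀs is [[124, 6]; [6, 31957/22050]]·[m, c]ᵀ = [-129, -53/14]ᵀ.
Determinant 124·(31957/22050) − 6² = 1584434/11025.
m = ((-129)·(31957/22050) − 6·(-53/14))/(1584434/11025) = -3621603/3168868; c = (124·(-53/14) − 6·(-129))/(1584434/11025) = 1678950/792217.

m = -1.143, c = 2.119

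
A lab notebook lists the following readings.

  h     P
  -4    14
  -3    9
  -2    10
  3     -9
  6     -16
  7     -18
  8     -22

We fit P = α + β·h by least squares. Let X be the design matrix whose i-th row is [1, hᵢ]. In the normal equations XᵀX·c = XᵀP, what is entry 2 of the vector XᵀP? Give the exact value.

-528

Entry 2 ↔ basis h, so (XᵀP)_{2} = Σᵢ (h)·Pᵢ = (-4)·(14) + (-3)·(9) + (-2)·(10) + (3)·(-9) + (6)·(-16) + (7)·(-18) + (8)·(-22) = -528.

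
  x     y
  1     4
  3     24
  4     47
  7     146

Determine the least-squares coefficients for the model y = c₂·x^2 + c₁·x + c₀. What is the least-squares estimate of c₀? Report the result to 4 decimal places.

Setting ∂/∂c₂ … = 0 gives: 2739·c₂ + 435·c₁ + 75·c₀ = 8126;  435·c₂ + 75·c₁ + 15·c₀ = 1286;  75·c₂ + 15·c₁ + 4·c₀ = 221.
(Σx^2·x^2 = 2739, Σx^2·x = 435, Σx^2 = 75, Σx·x = 75, Σx = 15, Σ1 = 4, Σx^2·y = 8126, Σx·y = 1286, Σy = 221.)
Row-reducing yields c₂ = 97/30, c₁ = -319/150, c₀ = 13/5.

c₀ = 2.6000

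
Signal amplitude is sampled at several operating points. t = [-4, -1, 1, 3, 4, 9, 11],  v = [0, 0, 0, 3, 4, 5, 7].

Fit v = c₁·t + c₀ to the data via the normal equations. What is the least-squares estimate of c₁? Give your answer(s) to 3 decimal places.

With design matrix M, MᵀM = [[245, 23]; [23, 7]] and Mᵀv = [147, 19]ᵀ.
Determinant 245·7 − 23² = 1186.
c₁ = (147·7 − 23·19)/1186 = 296/593; c₀ = (245·19 − 23·147)/1186 = 637/593.

c₁ = 0.499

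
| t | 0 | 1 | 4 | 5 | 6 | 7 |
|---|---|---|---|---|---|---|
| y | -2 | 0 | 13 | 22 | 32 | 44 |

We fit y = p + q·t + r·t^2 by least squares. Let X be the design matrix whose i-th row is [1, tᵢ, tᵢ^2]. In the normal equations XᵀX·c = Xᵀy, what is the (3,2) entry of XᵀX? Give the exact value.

749

Row 3 ↔ basis t^2, column 2 ↔ basis t, so (XᵀX)_{3,2} = Σᵢ (t^2)·(t) = (0)·(0) + (1)·(1) + (16)·(4) + (25)·(5) + (36)·(6) + (49)·(7) = 749.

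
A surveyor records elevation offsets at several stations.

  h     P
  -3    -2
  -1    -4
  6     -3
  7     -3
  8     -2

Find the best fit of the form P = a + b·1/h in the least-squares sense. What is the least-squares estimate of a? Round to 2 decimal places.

Forming XᵀX = [[5, -151/168]; [-151/168, 33161/28224]] and XᵀP = [-14, 293/84]ᵀ gives XᵀX·[a, b]ᵀ = XᵀP.
det = 5·(33161/28224) − (-151/168)² = 11917/2352.
a = ((-14)·(33161/28224) − (-151/168)·(293/84))/(11917/2352) = -1842/701; b = (5·(293/84) − (-151/168)·(-14))/(11917/2352) = 672/701.

a = -2.63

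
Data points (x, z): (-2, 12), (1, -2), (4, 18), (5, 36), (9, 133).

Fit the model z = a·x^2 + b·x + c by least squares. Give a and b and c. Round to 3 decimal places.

From the data, Σx^2·x^2 = 7459, Σx^2·x = 911, Σx^2 = 127, Σx·x = 127, Σx = 17, Σ1 = 5.
For Aᵀz: Σx^2·z = 12007, Σx·z = 1423, Σz = 197.
So AᵀA·[a, b, c]ᵀ = Aᵀz: [[7459, 911, 127]; [911, 127, 17]; [127, 17, 5]]·[a, b, c]ᵀ = [12007, 1423, 197]ᵀ.
Inverting the 3×3 Gram matrix, [a, b, c]ᵀ = [154610/79131, -209359/79131, -32504/26377]ᵀ.

a = 1.954, b = -2.646, c = -1.232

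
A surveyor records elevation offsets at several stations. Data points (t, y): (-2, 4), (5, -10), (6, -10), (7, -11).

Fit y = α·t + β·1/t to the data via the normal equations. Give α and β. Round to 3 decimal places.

α = -1.640, β = -2.002

With design matrix X, XᵀX = [[114, 4]; [4, 7457/22050]] and Xᵀy = [-195, -152/21]ᵀ.
det = 114·(7457/22050) − 4² = 82883/3675.
α = ((-195)·(7457/22050) − 4·(-152/21))/(82883/3675) = -271905/165766; β = (114·(-152/21) − 4·(-195))/(82883/3675) = -165900/82883.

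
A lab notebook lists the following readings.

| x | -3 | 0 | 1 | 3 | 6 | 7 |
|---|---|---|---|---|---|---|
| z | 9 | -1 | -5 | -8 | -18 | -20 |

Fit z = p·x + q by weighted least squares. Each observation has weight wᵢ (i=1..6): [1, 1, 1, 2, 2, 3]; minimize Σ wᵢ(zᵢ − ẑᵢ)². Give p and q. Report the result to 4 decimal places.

p = -2.8401, q = -0.3915

Compute the Gram sums: Σwᵢ·x·x = 247, Σwᵢ·x = 37, Σwᵢ·1 = 10.
Right-hand side: Σwᵢ·x·z = -716, Σwᵢ·z = -109.
So AᵀWA·[p, q]ᵀ = AᵀWz: [[247, 37]; [37, 10]]·[p, q]ᵀ = [-716, -109]ᵀ.
Determinant 247·10 − 37² = 1101.
p = ((-716)·10 − 37·(-109))/1101 = -3127/1101; q = (247·(-109) − 37·(-716))/1101 = -431/1101.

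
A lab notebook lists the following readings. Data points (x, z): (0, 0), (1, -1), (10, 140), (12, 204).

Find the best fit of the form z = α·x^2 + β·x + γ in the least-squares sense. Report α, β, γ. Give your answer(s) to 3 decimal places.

Compute the Gram sums: Σx^2·x^2 = 30737, Σx^2·x = 2729, Σx^2 = 245, Σx·x = 245, Σx = 23, Σ1 = 4.
Right-hand side: Σx^2·z = 43375, Σx·z = 3847, Σz = 343.
MᵀM·[α, β, γ]ᵀ = Mᵀz becomes [[30737, 2729, 245]; [2729, 245, 23]; [245, 23, 4]]·[α, β, γ]ᵀ = [43375, 3847, 343]ᵀ.
Solving the 3×3 system (Gaussian elimination) gives α = 2592/1699, β = -2101/1699, γ = -990/1699.

α = 1.526, β = -1.237, γ = -0.583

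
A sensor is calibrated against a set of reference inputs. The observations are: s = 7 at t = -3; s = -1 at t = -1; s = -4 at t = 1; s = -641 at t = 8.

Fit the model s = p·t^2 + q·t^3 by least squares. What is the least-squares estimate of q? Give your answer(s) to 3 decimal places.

q = -0.981

From the data, Σt^2·t^2 = 4179, Σt^2·t^3 = 32525, Σt^3·t^3 = 262875.
And Σt^2·s = -40966, Σt^3·s = -328384.
MᵀM·[p, q]ᵀ = Mᵀs becomes [[4179, 32525]; [32525, 262875]]·[p, q]ᵀ = [-40966, -328384]ᵀ.
Eliminating q: 262875·(row 1) − 32525·(row 2) gives 40679000·p = 262875·(-40966) − 32525·(-328384) = -88247650, so p = -1764953/813580.
Then q = ((-328384) − 32525·(-1764953/813580))/262875 = -19948793/20339500.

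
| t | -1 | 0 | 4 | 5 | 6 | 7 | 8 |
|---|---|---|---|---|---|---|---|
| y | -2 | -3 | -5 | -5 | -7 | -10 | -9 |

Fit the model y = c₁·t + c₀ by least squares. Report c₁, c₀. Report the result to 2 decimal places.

c₁ = -0.81, c₀ = -2.52

From the data, Σt·t = 191, Σt = 29, Σ1 = 7.
For Mᵀy: Σt·y = -227, Σy = -41.
MᵀM·[c₁, c₀]ᵀ = Mᵀy becomes [[191, 29]; [29, 7]]·[c₁, c₀]ᵀ = [-227, -41]ᵀ.
det = 191·7 − 29² = 496.
c₁ = ((-227)·7 − 29·(-41))/496 = -25/31; c₀ = (191·(-41) − 29·(-227))/496 = -78/31.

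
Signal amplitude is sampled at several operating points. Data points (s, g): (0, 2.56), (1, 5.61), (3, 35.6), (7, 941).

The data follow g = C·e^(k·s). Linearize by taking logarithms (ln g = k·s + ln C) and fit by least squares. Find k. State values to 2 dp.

Linearized form: ln g = k·s + ln C. From the 4 transformed points,
Sums: Σs = 11.0000, Σ(s)² = 59.0000, Σln g = 13.0838, Σs·ln g = 60.3702.
Normal system: [[59.0000, 11.0000]; [11.0000, 4]]·[k, ln C]ᵀ = [60.3702, 13.0838]ᵀ.
Slope k = (n·Σs·ln g − Σs·Σln g)/(n·Σ(s)² − (Σs)²) = (4·60.3702 − 11.0000·13.0838)/115.0000 = 0.84833; ln C = (Σln g − k·Σs)/n = 0.93804.

k = 0.85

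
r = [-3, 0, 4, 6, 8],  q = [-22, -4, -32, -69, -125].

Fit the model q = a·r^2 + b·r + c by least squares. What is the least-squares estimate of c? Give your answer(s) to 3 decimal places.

The normal equations are: 5729·a + 765·b + 125·c = -11194;  765·a + 125·b + 15·c = -1476;  125·a + 15·b + 5·c = -252.
(Σr^2·r^2 = 5729, Σr^2·r = 765, Σr^2 = 125, Σr·r = 125, Σr = 15, Σ1 = 5, Σr^2·q = -11194, Σr·q = -1476, Σq = -252.)
Row-reducing yields a = -5536/2811, b = 563/937, c = -41707/14055.

c = -2.967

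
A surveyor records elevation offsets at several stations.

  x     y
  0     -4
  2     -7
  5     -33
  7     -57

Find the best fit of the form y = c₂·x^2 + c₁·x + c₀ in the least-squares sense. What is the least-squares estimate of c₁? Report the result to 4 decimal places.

Forming MᵀM = [[3042, 476, 78]; [476, 78, 14]; [78, 14, 4]] and Mᵀy = [-3646, -578, -101]ᵀ gives MᵀM·[c₂, c₁, c₀]ᵀ = Mᵀy.
Inverting the 3×3 Gram matrix, [c₂, c₁, c₀]ᵀ = [-21/20, -227/580, -395/116]ᵀ.

c₁ = -0.3914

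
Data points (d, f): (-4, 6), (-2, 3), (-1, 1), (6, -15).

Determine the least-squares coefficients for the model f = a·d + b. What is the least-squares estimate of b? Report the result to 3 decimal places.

Sums needed: Σd·d = 57, Σd = -1, Σ1 = 4.
Right-hand side: Σd·f = -121, Σf = -5.
So MᵀM·[a, b]ᵀ = Mᵀf: [[57, -1]; [-1, 4]]·[a, b]ᵀ = [-121, -5]ᵀ.
Eliminating b: 4·(row 1) − (-1)·(row 2) gives 227·a = 4·(-121) − (-1)·(-5) = -489, so a = -489/227.
Then b = ((-5) − (-1)·(-489/227))/4 = -406/227.

b = -1.789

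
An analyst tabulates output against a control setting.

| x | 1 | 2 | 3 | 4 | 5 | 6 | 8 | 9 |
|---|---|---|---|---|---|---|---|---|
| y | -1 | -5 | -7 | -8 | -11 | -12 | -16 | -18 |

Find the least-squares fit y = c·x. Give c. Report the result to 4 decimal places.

c = -2.0381

Sums needed: Σx·x = 236.
Right-hand side: Σx·y = -481.
c = (-481)/236 = -2.03814.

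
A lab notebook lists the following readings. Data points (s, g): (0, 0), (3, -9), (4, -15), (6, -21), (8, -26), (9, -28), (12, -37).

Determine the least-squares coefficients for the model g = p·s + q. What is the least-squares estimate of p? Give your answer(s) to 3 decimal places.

Compute the Gram sums: Σs·s = 350, Σs = 42, Σ1 = 7.
For Aᵀg: Σs·g = -1117, Σg = -136.
AᵀA·[p, q]ᵀ = Aᵀg becomes [[350, 42]; [42, 7]]·[p, q]ᵀ = [-1117, -136]ᵀ.
Determinant 350·7 − 42² = 686.
p = ((-1117)·7 − 42·(-136))/686 = -43/14; q = (350·(-136) − 42·(-1117))/686 = -1.

p = -3.071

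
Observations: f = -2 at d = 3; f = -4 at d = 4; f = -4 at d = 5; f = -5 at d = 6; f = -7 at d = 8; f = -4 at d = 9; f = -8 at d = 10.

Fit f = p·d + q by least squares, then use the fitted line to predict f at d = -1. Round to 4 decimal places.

From the data, Σd·d = 331, Σd = 45, Σ1 = 7.
Right-hand side: Σd·f = -244, Σf = -34.
Eliminating q: 7·(row 1) − 45·(row 2) gives 292·p = 7·(-244) − 45·(-34) = -178, so p = -89/146.
Then q = ((-34) − 45·(-89/146))/7 = -137/146.
At d = -1: f̂ = (-89/146)·(-1) + (-137/146)·(1) = -24/73.

f̂ = -0.3288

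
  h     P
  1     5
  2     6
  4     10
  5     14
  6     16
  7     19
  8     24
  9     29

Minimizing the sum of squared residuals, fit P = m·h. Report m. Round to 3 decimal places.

m = 2.931

Entries of MᵀM: Σh·h = 276.
Right-hand side: Σh·P = 809.
Normal equations: [[276]]·[m]ᵀ = [809]ᵀ.
m = 809/276 = 2.93116.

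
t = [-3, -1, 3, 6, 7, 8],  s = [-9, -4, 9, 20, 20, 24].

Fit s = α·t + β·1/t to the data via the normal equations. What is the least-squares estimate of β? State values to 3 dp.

Sums needed: Σt·t = 168, Σt·1/t = 6, Σ1/t·1/t = 4033/3136.
Right-hand side: Σt·s = 510, Σ1/t·s = 403/21.
Normal equations: [[168, 6]; [6, 4033/3136]]·[α, β]ᵀ = [510, 403/21]ᵀ.
Determinant 168·(4033/3136) − 6² = 10083/56.
α = (510·(4033/3136) − 6·(403/21))/(10083/56) = 847871/282324; β = (168·(403/21) − 6·510)/(10083/56) = 9184/10083.

β = 0.911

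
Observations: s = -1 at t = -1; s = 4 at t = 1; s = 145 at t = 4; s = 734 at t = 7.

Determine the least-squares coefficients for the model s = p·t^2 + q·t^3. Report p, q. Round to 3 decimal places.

p = 1.184, q = 1.971

Normal-equation sums: Σt^2·t^2 = 2659, Σt^2·t^3 = 17831, Σt^3·t^3 = 121747.
Right-hand side: Σt^2·s = 38289, Σt^3·s = 261047.
AᵀA·[p, q]ᵀ = Aᵀs becomes [[2659, 17831]; [17831, 121747]]·[p, q]ᵀ = [38289, 261047]ᵀ.
Eliminating q: 121747·(row 1) − 17831·(row 2) gives 5780712·p = 121747·38289 − 17831·261047 = 6841826, so p = 3420913/2890356.
Then q = (261047 − 17831·(3420913/2890356))/121747 = 5696407/2890356.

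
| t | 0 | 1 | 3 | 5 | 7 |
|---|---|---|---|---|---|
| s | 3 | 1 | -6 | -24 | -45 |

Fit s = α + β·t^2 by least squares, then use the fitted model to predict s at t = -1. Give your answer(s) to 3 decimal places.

ŝ = 1.306

MᵀM·[α, β]ᵀ = Mᵀs reads: 5·α + 84·β = -71;  84·α + 3108·β = -2858.
(Σ1 = 5, Σt^2 = 84, Σt^2·t^2 = 3108, Σs = -71, Σt^2·s = -2858.)
Eliminating β: 3108·(row 1) − 84·(row 2) gives 8484·α = 3108·(-71) − 84·(-2858) = 19404, so α = 231/101.
Then β = ((-2858) − 84·(231/101))/3108 = -4163/4242.
At t = -1: ŝ = (231/101)·(1) + (-4163/4242)·(1) = 5539/4242.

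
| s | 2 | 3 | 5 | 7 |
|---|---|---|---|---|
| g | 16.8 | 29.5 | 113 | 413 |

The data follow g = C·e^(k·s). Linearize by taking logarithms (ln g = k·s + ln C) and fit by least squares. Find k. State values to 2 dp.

Taking logs, ln g = k·s + ln C, so regress ln g on s.
XᵀX = [[87.0000, 17.0000]; [17.0000, 4]], rhs = [81.5970, 16.9566]ᵀ  (here Σs = 17.0000, Σ(s)² = 87.0000, Σln g = 16.9566, Σs·ln g = 81.5970).
Δ = 87.0000·4 − (17.0000)² = 59.0000; k = (81.5970·4 − 17.0000·16.9566)/59.0000 = 0.64620, ln C = (87.0000·16.9566 − 17.0000·81.5970)/59.0000 = 1.49281.

k = 0.65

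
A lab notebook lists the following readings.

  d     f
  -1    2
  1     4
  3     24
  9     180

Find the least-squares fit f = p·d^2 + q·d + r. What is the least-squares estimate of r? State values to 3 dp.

With design matrix X, XᵀX = [[6644, 756, 92]; [756, 92, 12]; [92, 12, 4]] and Xᵀf = [14802, 1694, 210]ᵀ.
Solving the 3×3 system (Gaussian elimination) gives p = 1491/724, q = 244/181, r = 789/724.

r = 1.090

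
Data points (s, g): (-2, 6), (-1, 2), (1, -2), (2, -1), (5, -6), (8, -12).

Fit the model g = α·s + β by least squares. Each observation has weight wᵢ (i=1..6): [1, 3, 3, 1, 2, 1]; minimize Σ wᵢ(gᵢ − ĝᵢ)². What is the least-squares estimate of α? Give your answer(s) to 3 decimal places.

α = -1.531

The normal equations are: 128·α + 18·β = -182;  18·α + 11·β = -19.
Eliminating β: 11·(row 1) − 18·(row 2) gives 1084·α = 11·(-182) − 18·(-19) = -1660, so α = -415/271.
Then β = ((-19) − 18·(-415/271))/11 = 211/271.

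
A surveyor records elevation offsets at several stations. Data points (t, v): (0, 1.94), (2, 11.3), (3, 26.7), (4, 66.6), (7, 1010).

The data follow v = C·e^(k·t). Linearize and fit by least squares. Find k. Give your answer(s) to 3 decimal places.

k = 0.894

With ln vᵢ as the transformed response and tᵢ as the regressor:
Over the data: Σt = 16.0000, Σ(t)² = 78.0000, Σln v = 17.4886, Σt·ln v = 79.9224.
Normal system: [[78.0000, 16.0000]; [16.0000, 5]]·[k, ln C]ᵀ = [79.9224, 17.4886]ᵀ.
Slope k = (n·Σt·ln v − Σt·Σln v)/(n·Σ(t)² − (Σt)²) = (5·79.9224 − 16.0000·17.4886)/134.0000 = 0.89399; ln C = (Σln v − k·Σt)/n = 0.63694.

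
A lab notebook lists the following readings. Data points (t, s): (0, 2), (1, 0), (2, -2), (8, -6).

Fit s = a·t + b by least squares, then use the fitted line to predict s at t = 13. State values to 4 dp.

ŝ = -10.8903

With design matrix A, AᵀA = [[69, 11]; [11, 4]] and Aᵀs = [-52, -6]ᵀ.
Eliminating b: 4·(row 1) − 11·(row 2) gives 155·a = 4·(-52) − 11·(-6) = -142, so a = -142/155.
Then b = ((-6) − 11·(-142/155))/4 = 158/155.
At t = 13: ŝ = (-142/155)·(13) + (158/155)·(1) = -1688/155.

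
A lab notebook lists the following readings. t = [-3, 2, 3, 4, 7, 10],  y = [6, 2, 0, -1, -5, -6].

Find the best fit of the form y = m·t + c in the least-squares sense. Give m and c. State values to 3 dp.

m = -0.988, c = 3.121

From the data, Σt·t = 187, Σt = 23, Σ1 = 6.
And Σt·y = -113, Σy = -4.
XᵀX·[m, c]ᵀ = Xᵀy becomes [[187, 23]; [23, 6]]·[m, c]ᵀ = [-113, -4]ᵀ.
Eliminating c: 6·(row 1) − 23·(row 2) gives 593·m = 6·(-113) − 23·(-4) = -586, so m = -586/593.
Then c = ((-4) − 23·(-586/593))/6 = 1851/593.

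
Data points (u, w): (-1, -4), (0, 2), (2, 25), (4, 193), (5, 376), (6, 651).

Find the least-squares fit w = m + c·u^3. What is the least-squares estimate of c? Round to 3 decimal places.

Normal-equation sums: Σ1 = 6, Σu^3 = 412, Σu^3·u^3 = 66442.
Moment sums: Σw = 1243, Σu^3·w = 200172.
Normal equations: [[6, 412]; [412, 66442]]·[m, c]ᵀ = [1243, 200172]ᵀ.
Δ = 6·66442 − 412² = 228908.
m = (1243·66442 − 412·200172)/228908 = 58271/114454; c = (6·200172 − 412·1243)/228908 = 172229/57227.

c = 3.010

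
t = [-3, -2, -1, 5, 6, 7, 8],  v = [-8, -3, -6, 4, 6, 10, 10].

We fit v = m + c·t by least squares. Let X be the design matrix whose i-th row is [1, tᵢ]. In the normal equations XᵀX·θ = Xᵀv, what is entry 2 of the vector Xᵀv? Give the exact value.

242

Entry 2 ↔ basis t, so (Xᵀv)_{2} = Σᵢ (t)·vᵢ = (-3)·(-8) + (-2)·(-3) + (-1)·(-6) + (5)·(4) + (6)·(6) + (7)·(10) + (8)·(10) = 242.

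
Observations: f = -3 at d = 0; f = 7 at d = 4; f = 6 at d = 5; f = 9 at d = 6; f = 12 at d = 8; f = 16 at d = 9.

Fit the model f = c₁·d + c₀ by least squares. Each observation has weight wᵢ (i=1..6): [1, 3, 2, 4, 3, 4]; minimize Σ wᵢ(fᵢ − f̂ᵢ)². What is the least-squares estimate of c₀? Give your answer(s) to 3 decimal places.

c₀ = -2.373

Entries of AᵀWA: Σwᵢ·d·d = 758, Σwᵢ·d = 106, Σwᵢ·1 = 17.
Right-hand side: Σwᵢ·d·f = 1224, Σwᵢ·f = 166.
AᵀWA·[c₁, c₀]ᵀ = AᵀWf becomes [[758, 106]; [106, 17]]·[c₁, c₀]ᵀ = [1224, 166]ᵀ.
Δ = 758·17 − 106² = 1650.
c₁ = (1224·17 − 106·166)/1650 = 146/75; c₀ = (758·166 − 106·1224)/1650 = -178/75.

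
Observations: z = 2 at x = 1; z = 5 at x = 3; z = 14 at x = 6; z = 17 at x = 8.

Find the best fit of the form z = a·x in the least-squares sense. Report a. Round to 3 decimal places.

a = 2.155

Compute the Gram sums: Σx·x = 110.
Moment sums: Σx·z = 237.
Normal equations: [[110]]·[a]ᵀ = [237]ᵀ.
a = 237/110 = 2.15455.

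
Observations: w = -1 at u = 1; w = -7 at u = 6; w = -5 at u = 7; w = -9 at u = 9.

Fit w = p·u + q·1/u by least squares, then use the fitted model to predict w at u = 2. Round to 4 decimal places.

ŵ = -1.9382

From the data, Σu·u = 167, Σu·1/u = 4, Σ1/u·1/u = 16837/15876.
For Xᵀw: Σu·w = -159, Σ1/u·w = -163/42.
XᵀX·[p, q]ᵀ = Xᵀw becomes [[167, 4]; [4, 16837/15876]]·[p, q]ᵀ = [-159, -163/42]ᵀ.
Eliminating q: (16837/15876)·(row 1) − 4·(row 2) gives (2557763/15876)·p = (16837/15876)·(-159) − 4·(-163/42) = -810209/5292, so p = -2430627/2557763.
Then q = ((-163/42) − 4·(-2430627/2557763))/(16837/15876) = -192402/2557763.
At u = 2: ŵ = (-2430627/2557763)·(2) + (-192402/2557763)·(1/2) = -4957455/2557763.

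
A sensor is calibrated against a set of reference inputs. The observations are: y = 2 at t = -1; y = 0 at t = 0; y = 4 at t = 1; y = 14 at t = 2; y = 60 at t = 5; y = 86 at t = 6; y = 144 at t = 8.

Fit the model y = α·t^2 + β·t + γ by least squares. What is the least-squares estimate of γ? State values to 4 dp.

γ = 1.0189

Sums needed: Σt^2·t^2 = 6035, Σt^2·t = 861, Σt^2 = 131, Σt·t = 131, Σt = 21, Σ1 = 7.
Moment sums: Σt^2·y = 13874, Σt·y = 1998, Σy = 310.
Inverting the 3×3 Gram matrix, [α, β, γ]ᵀ = [10743/5392, 10749/5392, 2747/2696]ᵀ.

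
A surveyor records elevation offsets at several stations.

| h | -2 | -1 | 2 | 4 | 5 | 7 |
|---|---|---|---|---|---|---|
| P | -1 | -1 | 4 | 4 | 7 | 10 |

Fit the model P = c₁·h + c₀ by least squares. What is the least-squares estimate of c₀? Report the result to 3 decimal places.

c₀ = 0.805

From the data, Σh·h = 99, Σh = 15, Σ1 = 6.
For AᵀP: Σh·P = 132, ΣP = 23.
AᵀA·[c₁, c₀]ᵀ = AᵀP becomes [[99, 15]; [15, 6]]·[c₁, c₀]ᵀ = [132, 23]ᵀ.
Eliminating c₀: 6·(row 1) − 15·(row 2) gives 369·c₁ = 6·132 − 15·23 = 447, so c₁ = 149/123.
Then c₀ = (23 − 15·(149/123))/6 = 33/41.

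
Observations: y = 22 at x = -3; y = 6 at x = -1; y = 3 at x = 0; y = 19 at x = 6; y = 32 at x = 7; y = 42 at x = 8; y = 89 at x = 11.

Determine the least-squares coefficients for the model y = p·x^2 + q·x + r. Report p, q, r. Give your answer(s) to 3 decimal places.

p = 0.998, q = -3.109, r = 2.951

Entries of MᵀM: Σx^2·x^2 = 22516, Σx^2·x = 2374, Σx^2 = 280, Σx·x = 280, Σx = 28, Σ1 = 7.
Moment sums: Σx^2·y = 15913, Σx·y = 1581, Σy = 213.
Normal equations: [[22516, 2374, 280]; [2374, 280, 28]; [280, 28, 7]]·[p, q, r]ᵀ = [15913, 1581, 213]ᵀ.
Inverting the 3×3 Gram matrix, [p, q, r]ᵀ = [54643/54762, -170243/54762, 565535/191667]ᵀ.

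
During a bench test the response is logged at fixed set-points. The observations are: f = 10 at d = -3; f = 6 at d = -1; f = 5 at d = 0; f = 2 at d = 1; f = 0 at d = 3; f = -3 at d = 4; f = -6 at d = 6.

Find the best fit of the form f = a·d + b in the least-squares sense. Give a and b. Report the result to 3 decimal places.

Compute the Gram sums: Σd·d = 72, Σd = 10, Σ1 = 7.
For Aᵀf: Σd·f = -82, Σf = 14.
So AᵀA·[a, b]ᵀ = Aᵀf: [[72, 10]; [10, 7]]·[a, b]ᵀ = [-82, 14]ᵀ.
Δ = 72·7 − 10² = 404.
a = ((-82)·7 − 10·14)/404 = -357/202; b = (72·14 − 10·(-82))/404 = 457/101.

a = -1.767, b = 4.525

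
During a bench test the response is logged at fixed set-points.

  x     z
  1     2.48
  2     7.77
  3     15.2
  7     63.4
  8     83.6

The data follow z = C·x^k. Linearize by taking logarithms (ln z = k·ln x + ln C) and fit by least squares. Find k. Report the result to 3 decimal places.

Taking logs, ln z = k·ln x + ln C, so regress ln z on ln x.
AᵀA = [[9.7980, 5.8171]; [5.8171, 5]], rhs = [21.6890, 14.2553]ᵀ  (here Σln x = 5.8171, Σ(ln x)² = 9.7980, Σln z = 14.2553, Σln x·ln z = 21.6890).
Solving (det = 15.1514): k = 1.68433, ln C = 0.89148.

k = 1.684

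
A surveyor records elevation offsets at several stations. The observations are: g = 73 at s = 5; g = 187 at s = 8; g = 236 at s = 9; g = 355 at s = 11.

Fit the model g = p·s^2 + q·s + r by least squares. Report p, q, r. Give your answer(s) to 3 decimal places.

Compute the Gram sums: Σs^2·s^2 = 25923, Σs^2·s = 2697, Σs^2 = 291, Σs·s = 291, Σs = 33, Σ1 = 4.
Moment sums: Σs^2·g = 75864, Σs·g = 7890, Σg = 851.
Normal equations: [[25923, 2697, 291]; [2697, 291, 33]; [291, 33, 4]]·[p, q, r]ᵀ = [75864, 7890, 851]ᵀ.
Solving the 3×3 system (Gaussian elimination) gives p = 61/20, q = -183/100, r = 149/25.

p = 3.050, q = -1.830, r = 5.960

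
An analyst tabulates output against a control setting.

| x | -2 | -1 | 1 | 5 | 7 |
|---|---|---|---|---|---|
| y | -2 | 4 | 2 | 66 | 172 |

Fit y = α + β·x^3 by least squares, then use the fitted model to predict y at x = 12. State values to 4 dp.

ŷ = 857.1613

Compute the Gram sums: Σ1 = 5, Σx^3 = 460, Σx^3·x^3 = 133340.
Right-hand side: Σy = 242, Σx^3·y = 67260.
Δ = 5·133340 − 460² = 455100.
α = (242·133340 − 460·67260)/455100 = 66434/22755; β = (5·67260 − 460·242)/455100 = 11249/22755.
At x = 12: ŷ = (66434/22755)·(1) + (11249/22755)·(1728) = 19504706/22755.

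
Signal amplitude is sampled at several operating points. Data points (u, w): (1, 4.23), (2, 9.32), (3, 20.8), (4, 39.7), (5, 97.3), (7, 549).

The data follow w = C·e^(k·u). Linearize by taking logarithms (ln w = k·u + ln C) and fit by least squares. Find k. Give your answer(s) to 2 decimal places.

Taking logs, ln w = k·u + ln C, so regress ln w on u.
Σu = 22.0000, Σ(u)² = 104.0000, Σln w = 21.2766, Σu·ln w = 96.7825.
Equations: 104.0000·k + 22.0000·ln C = 96.7825;  22.0000·k + 6·ln C = 21.2766.
Solving (det = 140.0000): k = 0.80436, ln C = 0.59677.

k = 0.80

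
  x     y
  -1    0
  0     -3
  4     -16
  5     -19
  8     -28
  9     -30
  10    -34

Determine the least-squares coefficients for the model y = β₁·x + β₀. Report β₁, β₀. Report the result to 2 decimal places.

Entries of MᵀM: Σx·x = 287, Σx = 35, Σ1 = 7.
For Mᵀy: Σx·y = -993, Σy = -130.
So MᵀM·[β₁, β₀]ᵀ = Mᵀy: [[287, 35]; [35, 7]]·[β₁, β₀]ᵀ = [-993, -130]ᵀ.
Δ = 287·7 − 35² = 784.
β₁ = ((-993)·7 − 35·(-130))/784 = -49/16; β₀ = (287·(-130) − 35·(-993))/784 = -365/112.

β₁ = -3.06, β₀ = -3.26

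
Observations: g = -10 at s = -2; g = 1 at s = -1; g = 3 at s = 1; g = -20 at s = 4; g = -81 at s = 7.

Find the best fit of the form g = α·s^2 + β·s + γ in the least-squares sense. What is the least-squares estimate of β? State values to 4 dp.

β = 2.2570

The normal system XᵀX·[α, β, γ]ᵀ = Xᵀg is [[2675, 399, 71]; [399, 71, 9]; [71, 9, 5]]·[α, β, γ]ᵀ = [-4325, -625, -107]ᵀ.
Row-reducing yields α = -15200/7413, β = 5577/2471, γ = 27086/7413.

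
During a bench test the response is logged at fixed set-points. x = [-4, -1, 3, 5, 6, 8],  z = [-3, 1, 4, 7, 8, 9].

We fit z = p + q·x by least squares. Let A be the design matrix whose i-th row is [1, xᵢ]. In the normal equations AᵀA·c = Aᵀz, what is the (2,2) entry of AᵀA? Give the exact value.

151

Row 2 ↔ basis x, column 2 ↔ basis x, so (AᵀA)_{2,2} = Σᵢ (x)·(x) = (-4)·(-4) + (-1)·(-1) + (3)·(3) + (5)·(5) + (6)·(6) + (8)·(8) = 151.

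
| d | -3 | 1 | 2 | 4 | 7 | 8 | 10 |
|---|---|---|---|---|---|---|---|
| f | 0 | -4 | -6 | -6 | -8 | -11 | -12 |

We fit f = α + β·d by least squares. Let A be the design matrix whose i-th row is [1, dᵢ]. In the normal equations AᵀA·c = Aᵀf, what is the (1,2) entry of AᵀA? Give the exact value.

29

Row 1 ↔ basis 1, column 2 ↔ basis d, so (AᵀA)_{1,2} = Σᵢ d = (1)·(-3) + (1)·(1) + (1)·(2) + (1)·(4) + (1)·(7) + (1)·(8) + (1)·(10) = 29.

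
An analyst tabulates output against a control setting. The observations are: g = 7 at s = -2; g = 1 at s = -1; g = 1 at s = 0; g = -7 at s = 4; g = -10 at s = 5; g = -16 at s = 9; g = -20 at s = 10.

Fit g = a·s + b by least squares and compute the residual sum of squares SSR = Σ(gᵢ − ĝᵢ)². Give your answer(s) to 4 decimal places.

Forming XᵀX = [[227, 25]; [25, 7]] and Xᵀg = [-437, -44]ᵀ gives XᵀX·[a, b]ᵀ = Xᵀg.
Eliminating b: 7·(row 1) − 25·(row 2) gives 964·a = 7·(-437) − 25·(-44) = -1959, so a = -1959/964.
Then b = ((-44) − 25·(-1959/964))/7 = 937/964.
Residuals: 1893/964, -483/241, 27/964, 151/964, -391/482, 635/482, -627/964; SSR = 10329/964.

SSR = 10.7147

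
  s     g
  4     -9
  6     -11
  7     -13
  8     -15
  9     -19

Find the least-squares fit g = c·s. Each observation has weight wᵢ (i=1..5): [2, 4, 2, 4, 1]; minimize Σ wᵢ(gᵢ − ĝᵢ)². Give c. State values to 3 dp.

Entries of XᵀWX: Σwᵢ·s·s = 611.
For XᵀWg: Σwᵢ·s·g = -1169.
So XᵀWX·[c]ᵀ = XᵀWg: [[611]]·[c]ᵀ = [-1169]ᵀ.
c = (-1169)/611 = -1.91326.

c = -1.913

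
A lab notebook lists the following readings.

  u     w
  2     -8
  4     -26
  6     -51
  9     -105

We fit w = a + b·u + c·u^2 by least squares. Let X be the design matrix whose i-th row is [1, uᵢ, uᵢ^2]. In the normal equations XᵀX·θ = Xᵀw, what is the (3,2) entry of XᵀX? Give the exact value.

1017

Row 3 ↔ basis u^2, column 2 ↔ basis u, so (XᵀX)_{3,2} = Σᵢ (u^2)·(u) = (4)·(2) + (16)·(4) + (36)·(6) + (81)·(9) = 1017.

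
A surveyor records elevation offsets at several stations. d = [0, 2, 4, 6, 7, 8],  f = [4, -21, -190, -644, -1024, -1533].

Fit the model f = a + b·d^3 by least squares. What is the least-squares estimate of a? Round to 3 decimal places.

MᵀM·[a, b]ᵀ = Mᵀf reads: 6·a + 1143·b = -3408;  1143·a + 430609·b = -1287560.
(Σ1 = 6, Σd^3 = 1143, Σd^3·d^3 = 430609, Σf = -3408, Σd^3·f = -1287560.)
Eliminating b: 430609·(row 1) − 1143·(row 2) gives 1277205·a = 430609·(-3408) − 1143·(-1287560) = 4165608, so a = 1388536/425735.
Then b = ((-1287560) − 1143·(1388536/425735))/430609 = -1276672/425735.

a = 3.262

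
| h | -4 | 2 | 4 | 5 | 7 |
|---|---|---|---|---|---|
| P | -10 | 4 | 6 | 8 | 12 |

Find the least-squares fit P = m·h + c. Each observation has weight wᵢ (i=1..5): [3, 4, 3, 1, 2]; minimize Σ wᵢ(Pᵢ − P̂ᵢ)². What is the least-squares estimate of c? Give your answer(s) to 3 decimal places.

c = -1.377

Entries of AᵀWA: Σwᵢ·h·h = 235, Σwᵢ·h = 27, Σwᵢ·1 = 13.
Moment sums: Σwᵢ·h·P = 432, Σwᵢ·P = 36.
AᵀWA·[m, c]ᵀ = AᵀWP becomes [[235, 27]; [27, 13]]·[m, c]ᵀ = [432, 36]ᵀ.
Eliminating c: 13·(row 1) − 27·(row 2) gives 2326·m = 13·432 − 27·36 = 4644, so m = 2322/1163.
Then c = (36 − 27·(2322/1163))/13 = -1602/1163.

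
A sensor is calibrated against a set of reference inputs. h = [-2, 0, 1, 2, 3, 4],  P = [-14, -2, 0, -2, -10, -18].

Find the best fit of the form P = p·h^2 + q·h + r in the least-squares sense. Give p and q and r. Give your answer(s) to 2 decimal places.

Normal-equation sums: Σh^2·h^2 = 370, Σh^2·h = 92, Σh^2 = 34, Σh·h = 34, Σh = 8, Σ1 = 6.
Moment sums: Σh^2·P = -442, Σh·P = -78, ΣP = -46.
So XᵀX·[p, q, r]ᵀ = XᵀP: [[370, 92, 34]; [92, 34, 8]; [34, 8, 6]]·[p, q, r]ᵀ = [-442, -78, -46]ᵀ.
Solving the 3×3 system (Gaussian elimination) gives p = -37/21, q = 59/21, r = -10/7.

p = -1.76, q = 2.81, r = -1.43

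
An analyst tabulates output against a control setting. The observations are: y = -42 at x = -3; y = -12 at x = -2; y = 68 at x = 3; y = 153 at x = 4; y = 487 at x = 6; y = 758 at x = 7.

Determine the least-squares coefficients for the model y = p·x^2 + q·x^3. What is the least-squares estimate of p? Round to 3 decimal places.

From the data, Σx^2·x^2 = 4131, Σx^2·x^3 = 25575, Σx^3·x^3 = 169923.
And Σx^2·y = 57308, Σx^3·y = 378044.
So AᵀA·[p, q]ᵀ = Aᵀy: [[4131, 25575]; [25575, 169923]]·[p, q]ᵀ = [57308, 378044]ᵀ.
det = 4131·169923 − 25575² = 47871288.
p = (57308·169923 − 25575·378044)/47871288 = 2894666/1994637; q = (4131·378044 − 25575·57308)/47871288 = 4001986/1994637.

p = 1.451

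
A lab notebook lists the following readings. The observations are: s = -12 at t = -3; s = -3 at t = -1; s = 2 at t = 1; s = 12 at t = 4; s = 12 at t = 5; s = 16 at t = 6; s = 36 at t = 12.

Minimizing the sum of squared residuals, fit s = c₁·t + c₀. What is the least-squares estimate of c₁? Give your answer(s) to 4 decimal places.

c₁ = 3.0792

From the data, Σt·t = 232, Σt = 24, Σ1 = 7.
And Σt·s = 677, Σs = 63.
det = 232·7 − 24² = 1048.
c₁ = (677·7 − 24·63)/1048 = 3227/1048; c₀ = (232·63 − 24·677)/1048 = -204/131.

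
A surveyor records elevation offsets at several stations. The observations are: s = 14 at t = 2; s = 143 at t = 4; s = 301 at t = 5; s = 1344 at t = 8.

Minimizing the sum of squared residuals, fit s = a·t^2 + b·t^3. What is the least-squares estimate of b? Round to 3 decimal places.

From the data, Σt^2·t^2 = 4993, Σt^2·t^3 = 36949, Σt^3·t^3 = 281929.
For Aᵀs: Σt^2·s = 95885, Σt^3·s = 735017.
So AᵀA·[a, b]ᵀ = Aᵀs: [[4993, 36949]; [36949, 281929]]·[a, b]ᵀ = [95885, 735017]ᵀ.
Determinant 4993·281929 − 36949² = 42442896.
a = (95885·281929 − 36949·735017)/42442896 = -5224207/1768454; b = (4993·735017 − 36949·95885)/42442896 = 5295209/1768454.

b = 2.994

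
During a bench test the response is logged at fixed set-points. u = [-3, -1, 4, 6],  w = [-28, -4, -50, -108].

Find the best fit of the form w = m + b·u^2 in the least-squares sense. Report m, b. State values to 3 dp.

m = -1.461, b = -2.970

Sums needed: Σ1 = 4, Σu^2 = 62, Σu^2·u^2 = 1634.
And Σw = -190, Σu^2·w = -4944.
AᵀA·[m, b]ᵀ = Aᵀw becomes [[4, 62]; [62, 1634]]·[m, b]ᵀ = [-190, -4944]ᵀ.
Eliminating b: 1634·(row 1) − 62·(row 2) gives 2692·m = 1634·(-190) − 62·(-4944) = -3932, so m = -983/673.
Then b = ((-4944) − 62·(-983/673))/1634 = -1999/673.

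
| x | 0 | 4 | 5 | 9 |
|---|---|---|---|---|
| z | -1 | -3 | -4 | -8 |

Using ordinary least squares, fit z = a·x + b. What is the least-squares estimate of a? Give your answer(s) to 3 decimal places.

a = -0.780

Normal-equation sums: Σx·x = 122, Σx = 18, Σ1 = 4.
Moment sums: Σx·z = -104, Σz = -16.
Normal equations: [[122, 18]; [18, 4]]·[a, b]ᵀ = [-104, -16]ᵀ.
Determinant 122·4 − 18² = 164.
a = ((-104)·4 − 18·(-16))/164 = -32/41; b = (122·(-16) − 18·(-104))/164 = -20/41.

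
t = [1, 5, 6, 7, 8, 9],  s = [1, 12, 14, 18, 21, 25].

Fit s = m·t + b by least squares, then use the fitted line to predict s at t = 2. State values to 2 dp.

XᵀX·[m, b]ᵀ = Xᵀs reads: 256·m + 36·b = 664;  36·m + 6·b = 91.
(Σt·t = 256, Σt = 36, Σ1 = 6, Σt·s = 664, Σs = 91.)
Eliminating b: 6·(row 1) − 36·(row 2) gives 240·m = 6·664 − 36·91 = 708, so m = 59/20.
Then b = (91 − 36·(59/20))/6 = -38/15.
At t = 2: ŝ = (59/20)·(2) + (-38/15)·(1) = 101/30.

ŝ = 3.37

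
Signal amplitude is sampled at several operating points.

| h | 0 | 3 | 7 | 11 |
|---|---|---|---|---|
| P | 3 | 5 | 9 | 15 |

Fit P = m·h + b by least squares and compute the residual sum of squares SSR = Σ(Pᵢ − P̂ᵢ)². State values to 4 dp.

SSR = 2.1818

From the data, Σh·h = 179, Σh = 21, Σ1 = 4.
Moment sums: Σh·P = 243, ΣP = 32.
AᵀA·[m, b]ᵀ = AᵀP becomes [[179, 21]; [21, 4]]·[m, b]ᵀ = [243, 32]ᵀ.
Eliminating b: 4·(row 1) − 21·(row 2) gives 275·m = 4·243 − 21·32 = 300, so m = 12/11.
Then b = (32 − 21·(12/11))/4 = 25/11.
Residuals: 8/11, -6/11, -10/11, 8/11; SSR = 24/11.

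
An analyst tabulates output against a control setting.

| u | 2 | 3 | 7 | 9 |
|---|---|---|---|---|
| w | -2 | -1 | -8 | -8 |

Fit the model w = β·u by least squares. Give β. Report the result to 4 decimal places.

Entries of XᵀX: Σu·u = 143.
For Xᵀw: Σu·w = -135.
XᵀX·[β]ᵀ = Xᵀw becomes [[143]]·[β]ᵀ = [-135]ᵀ.
β = (-135)/143 = -0.944056.

β = -0.9441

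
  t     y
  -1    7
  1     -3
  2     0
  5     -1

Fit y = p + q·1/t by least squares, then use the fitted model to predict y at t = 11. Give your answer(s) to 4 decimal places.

ŷ = 1.1661

Normal-equation sums: Σ1 = 4, Σ1/t = 7/10, Σ1/t·1/t = 229/100.
Right-hand side: Σy = 3, Σ1/t·y = -51/5.
AᵀA·[p, q]ᵀ = Aᵀy becomes [[4, 7/10]; [7/10, 229/100]]·[p, q]ᵀ = [3, -51/5]ᵀ.
Determinant 4·(229/100) − (7/10)² = 867/100.
p = (3·(229/100) − (7/10)·(-51/5))/(867/100) = 467/289; q = (4·(-51/5) − (7/10)·3)/(867/100) = -1430/289.
At t = 11: ŷ = (467/289)·(1) + (-1430/289)·(1/11) = 337/289.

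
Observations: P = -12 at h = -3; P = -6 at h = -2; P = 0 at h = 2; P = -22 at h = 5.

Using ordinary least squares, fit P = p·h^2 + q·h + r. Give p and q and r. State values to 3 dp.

Entries of MᵀM: Σh^2·h^2 = 738, Σh^2·h = 98, Σh^2 = 42, Σh·h = 42, Σh = 2, Σ1 = 4.
Moment sums: Σh^2·P = -682, Σh·P = -62, ΣP = -40.
MᵀM·[p, q, r]ᵀ = MᵀP becomes [[738, 98, 42]; [98, 42, 2]; [42, 2, 4]]·[p, q, r]ᵀ = [-682, -62, -40]ᵀ.
Solving the 3×3 system (Gaussian elimination) gives p = -1877/1562, q = 175/142, r = 1563/781.

p = -1.202, q = 1.232, r = 2.001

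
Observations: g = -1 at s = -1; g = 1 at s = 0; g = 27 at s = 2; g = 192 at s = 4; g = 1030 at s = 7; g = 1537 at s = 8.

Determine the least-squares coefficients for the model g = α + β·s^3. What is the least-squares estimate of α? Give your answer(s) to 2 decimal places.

α = 1.56

Entries of MᵀM: Σ1 = 6, Σs^3 = 926, Σs^3·s^3 = 383954.
Moment sums: Σg = 2786, Σs^3·g = 1152739.
Eliminating β: 383954·(row 1) − 926·(row 2) gives 1446248·α = 383954·2786 − 926·1152739 = 2259530, so α = 1129765/723124.
Then β = (1152739 − 926·(1129765/723124))/383954 = 2168299/723124.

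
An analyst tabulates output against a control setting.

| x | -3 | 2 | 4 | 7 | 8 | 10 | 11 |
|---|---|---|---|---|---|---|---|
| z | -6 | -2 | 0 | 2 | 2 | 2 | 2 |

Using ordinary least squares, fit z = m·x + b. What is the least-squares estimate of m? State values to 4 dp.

Forming MᵀM = [[363, 39]; [39, 7]] and Mᵀz = [86, 0]ᵀ gives MᵀM·[m, b]ᵀ = Mᵀz.
Determinant 363·7 − 39² = 1020.
m = (86·7 − 39·0)/1020 = 301/510; b = (363·0 − 39·86)/1020 = -559/170.

m = 0.5902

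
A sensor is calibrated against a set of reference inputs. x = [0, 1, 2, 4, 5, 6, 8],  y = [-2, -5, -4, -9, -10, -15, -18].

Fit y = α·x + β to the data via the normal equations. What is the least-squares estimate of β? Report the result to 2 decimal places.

AᵀA·[α, β]ᵀ = Aᵀy reads: 146·α + 26·β = -333;  26·α + 7·β = -63.
Eliminating β: 7·(row 1) − 26·(row 2) gives 346·α = 7·(-333) − 26·(-63) = -693, so α = -693/346.
Then β = ((-63) − 26·(-693/346))/7 = -270/173.

β = -1.56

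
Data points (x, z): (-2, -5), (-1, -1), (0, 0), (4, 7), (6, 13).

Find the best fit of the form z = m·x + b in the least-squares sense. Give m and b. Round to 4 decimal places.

m = 2.0636, b = -0.0890

With design matrix M, MᵀM = [[57, 7]; [7, 5]] and Mᵀz = [117, 14]ᵀ.
Eliminating b: 5·(row 1) − 7·(row 2) gives 236·m = 5·117 − 7·14 = 487, so m = 487/236.
Then b = (14 − 7·(487/236))/5 = -21/236.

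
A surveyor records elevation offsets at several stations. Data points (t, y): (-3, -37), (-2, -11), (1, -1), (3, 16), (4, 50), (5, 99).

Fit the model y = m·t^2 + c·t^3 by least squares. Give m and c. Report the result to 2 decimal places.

Entries of MᵀM: Σt^2·t^2 = 1060, Σt^2·t^3 = 4118, Σt^3·t^3 = 21244.
And Σt^2·y = 3041, Σt^3·y = 17093.
So MᵀM·[m, c]ᵀ = Mᵀy: [[1060, 4118]; [4118, 21244]]·[m, c]ᵀ = [3041, 17093]ᵀ.
det = 1060·21244 − 4118² = 5560716.
m = (3041·21244 − 4118·17093)/5560716 = -2892985/2780358; c = (1060·17093 − 4118·3041)/5560716 = 2797871/2780358.

m = -1.04, c = 1.01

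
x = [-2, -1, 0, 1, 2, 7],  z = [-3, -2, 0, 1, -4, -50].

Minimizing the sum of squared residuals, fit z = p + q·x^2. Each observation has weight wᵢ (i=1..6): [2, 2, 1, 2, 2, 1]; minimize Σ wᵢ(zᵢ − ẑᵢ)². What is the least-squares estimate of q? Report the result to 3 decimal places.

q = -1.030

The normal system AᵀWA·[p, q]ᵀ = AᵀWz is [[10, 69]; [69, 2469]]·[p, q]ᵀ = [-66, -2508]ᵀ.
Eliminating q: 2469·(row 1) − 69·(row 2) gives 19929·p = 2469·(-66) − 69·(-2508) = 10098, so p = 3366/6643.
Then q = ((-2508) − 69·(3366/6643))/2469 = -6842/6643.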